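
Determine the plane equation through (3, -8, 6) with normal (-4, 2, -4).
d = n·P = (-4)(3) + (2)(-8) + (-4)(6) = -52
Plane: -4x + 2y - 4z = -52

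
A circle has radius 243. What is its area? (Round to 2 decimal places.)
Area = pi * r²
Area = pi * 243²
Area = pi * 59049
Area = 185507.90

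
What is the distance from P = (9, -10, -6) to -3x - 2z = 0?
d = |(-3)(9) + 0(-10) + (-2)(-6) - (0)| / √((-3)² + 0² + (-2)²) = 15/√13 = 4.16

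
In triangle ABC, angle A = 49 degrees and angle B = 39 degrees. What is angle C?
Sum of angles in a triangle = 180 degrees
Third angle = 180 - 49 - 39
Third angle = 92 degrees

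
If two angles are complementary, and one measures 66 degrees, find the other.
Complementary angles sum to 90 degrees.
Other angle = 90 - 66
Other angle = 24 degrees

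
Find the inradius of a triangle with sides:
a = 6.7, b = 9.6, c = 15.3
s = (a+b+c)/2 = (6.7+9.6+15.3)/2 = 15.8
Area = √(s(s-a)(s-b)(s-c)) = √(15.8·9.1·6.2·0.5) = 21.112
r = Area/s = 21.112/15.8 = 1.336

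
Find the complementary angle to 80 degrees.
Complementary angles sum to 90 degrees.
Other angle = 90 - 80
Other angle = 10 degrees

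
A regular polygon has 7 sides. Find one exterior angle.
Exterior angle of a regular n-gon = 360/n
Exterior angle = 360/7
Exterior angle = 51.43 degrees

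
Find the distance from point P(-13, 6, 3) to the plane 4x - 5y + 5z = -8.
d = |4(-13) + (-5)(6) + 5(3) - (-8)| / √(4² + (-5)² + 5²) = 59/√66 = 7.262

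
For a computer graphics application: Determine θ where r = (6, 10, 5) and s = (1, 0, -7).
r·s = -29, |r|² = 161, |s|² = 50
cos θ = -29/√8050 ≈ -0.3232
θ ≈ 108.9°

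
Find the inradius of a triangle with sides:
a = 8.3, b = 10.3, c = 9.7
s = (a+b+c)/2 = (8.3+10.3+9.7)/2 = 14.15
Area = √(s(s-a)(s-b)(s-c)) = √(14.15·5.85·3.85·4.45) = 37.6588
r = Area/s = 37.6588/14.15 = 2.661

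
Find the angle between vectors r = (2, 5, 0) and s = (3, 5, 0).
r·s = 31, |r|² = 29, |s|² = 34
cos θ = 31/√986 ≈ 0.9872
θ ≈ 9.162°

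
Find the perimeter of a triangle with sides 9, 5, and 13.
Perimeter = sum of all sides
Perimeter = 9 + 5 + 13
Perimeter = 27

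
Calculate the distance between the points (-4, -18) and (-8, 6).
Using the distance formula: d = sqrt((x₂-x₁)² + (y₂-y₁)²)
dx = (-8) - (-4) = -4
dy = 6 - (-18) = 24
d = sqrt((-4)² + 24²) = sqrt(16 + 576) = sqrt(592) = 24.33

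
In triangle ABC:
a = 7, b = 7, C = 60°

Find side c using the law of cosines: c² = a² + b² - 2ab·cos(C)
c² = 7² + 7² - 2·7·7·cos(60°)
c² = 49 + 49 - 98·0.5000 = 49
c = √49 = 7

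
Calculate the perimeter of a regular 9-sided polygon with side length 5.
Perimeter = number of sides * side length
Perimeter = 9 * 5
Perimeter = 45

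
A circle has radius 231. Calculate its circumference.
Circumference = 2 * pi * r
Circumference = 2 * pi * 231
Circumference = 1451.42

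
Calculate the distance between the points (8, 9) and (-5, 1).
Using the distance formula: d = sqrt((x₂-x₁)² + (y₂-y₁)²)
dx = (-5) - 8 = -13
dy = 1 - 9 = -8
d = sqrt((-13)² + (-8)²) = sqrt(169 + 64) = sqrt(233) = 15.26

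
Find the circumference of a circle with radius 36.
Circumference = 2 * pi * r
Circumference = 2 * pi * 36
Circumference = 226.19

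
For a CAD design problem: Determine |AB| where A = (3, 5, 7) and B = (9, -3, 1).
d = √[(6)² + (-8)² + (-6)²] = √136 = 11.66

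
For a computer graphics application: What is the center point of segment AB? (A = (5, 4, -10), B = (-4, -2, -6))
Midpoint = ((5-4)/2, (4-2)/2, (-10-6)/2) = (0.5, 1, -8)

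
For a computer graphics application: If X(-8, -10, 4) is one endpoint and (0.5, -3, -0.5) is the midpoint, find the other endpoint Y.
Y = (2×0.5 - (-8), 2×(-3) - (-10), 2×(-0.5) - 4) = (9, 4, -5)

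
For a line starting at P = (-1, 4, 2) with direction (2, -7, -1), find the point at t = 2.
P(2) = (-1 + 2(2), 4 + (-7)(2), 2 + (-1)(2)) = (3, -10, 0)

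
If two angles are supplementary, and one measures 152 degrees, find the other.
Supplementary angles sum to 180 degrees.
Other angle = 180 - 152
Other angle = 28 degrees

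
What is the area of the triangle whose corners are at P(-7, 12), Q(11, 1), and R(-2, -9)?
Using the coordinate formula: Area = (1/2)|x₁(y₂-y₃) + x₂(y₃-y₁) + x₃(y₁-y₂)|
Area = (1/2)|(-7)(1-(-9)) + 11((-9)-12) + (-2)(12-1)|
Area = (1/2)|(-7)*10 + 11*(-21) + (-2)*11|
Area = (1/2)|(-70) + (-231) + (-22)|
Area = (1/2)*323 = 161.50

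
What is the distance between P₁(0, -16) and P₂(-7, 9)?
Using the distance formula: d = sqrt((x₂-x₁)² + (y₂-y₁)²)
dx = (-7) - 0 = -7
dy = 9 - (-16) = 25
d = sqrt((-7)² + 25²) = sqrt(49 + 625) = sqrt(674) = 25.96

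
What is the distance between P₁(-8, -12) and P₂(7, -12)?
Using the distance formula: d = sqrt((x₂-x₁)² + (y₂-y₁)²)
dx = 7 - (-8) = 15
dy = (-12) - (-12) = 0
d = sqrt(15² + 0²) = sqrt(225 + 0) = sqrt(225) = 15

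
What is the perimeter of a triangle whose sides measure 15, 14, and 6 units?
Perimeter = sum of all sides
Perimeter = 15 + 14 + 6
Perimeter = 35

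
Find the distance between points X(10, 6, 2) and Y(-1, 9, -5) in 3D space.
d = √[(-11)² + (3)² + (-7)²] = √179 = 13.38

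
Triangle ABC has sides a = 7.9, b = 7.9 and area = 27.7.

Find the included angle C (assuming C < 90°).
Area = ½ab·sin(C)  →  sin(C) = 2·Area/(ab)
sin(C) = 2·27.7/(7.9·7.9) = 0.887678
C = arcsin(0.887678) = 62.58°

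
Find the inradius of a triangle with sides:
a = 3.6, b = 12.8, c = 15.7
s = (a+b+c)/2 = (3.6+12.8+15.7)/2 = 16.05
Area = √(s(s-a)(s-b)(s-c)) = √(16.05·12.45·3.25·0.35) = 15.0764
r = Area/s = 15.0764/16.05 = 0.9393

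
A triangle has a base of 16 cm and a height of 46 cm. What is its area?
Area = (1/2) * base * height
Area = (1/2) * 16 * 46
Area = 368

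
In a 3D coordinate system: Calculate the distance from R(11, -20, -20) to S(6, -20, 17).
d = √[(-5)² + (0)² + (37)²] = √1394 = 37.34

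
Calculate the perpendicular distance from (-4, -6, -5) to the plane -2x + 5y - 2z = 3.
d = |(-2)(-4) + 5(-6) + (-2)(-5) - (3)| / √((-2)² + 5² + (-2)²) = 15/√33 = 2.611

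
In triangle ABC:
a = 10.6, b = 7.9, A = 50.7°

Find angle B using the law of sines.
sin(B)/b = sin(A)/a
sin(B) = b·sin(A)/a = 7.9·sin(50.7°)/10.6 = 0.576730
B = arcsin(0.576730) = 35.22°  (b ≤ a, so B ≤ A and the acute solution is unique)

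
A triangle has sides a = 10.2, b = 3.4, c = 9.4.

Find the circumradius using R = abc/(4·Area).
s = (a+b+c)/2 = 11.5
Area = √(s(s-a)(s-b)(s-c)) = √(11.5·1.3·8.1·2.1) = 15.9468
R = abc/(4·Area) = (10.2·3.4·9.4)/(4·15.9468) = 325.992/63.7872 = 5.111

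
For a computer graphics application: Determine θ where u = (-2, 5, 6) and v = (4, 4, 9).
u·v = 66, |u|² = 65, |v|² = 113
cos θ = 66/√7345 ≈ 0.7701
θ ≈ 39.64°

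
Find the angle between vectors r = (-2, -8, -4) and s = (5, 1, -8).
r·s = 14, |r|² = 84, |s|² = 90
cos θ = 14/√7560 ≈ 0.161
θ ≈ 80.73°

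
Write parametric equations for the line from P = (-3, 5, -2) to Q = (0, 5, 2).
Direction vector d = Q - P = (3, 0, 4)
x = -3 + 3t, y = 5, z = -2 + 4t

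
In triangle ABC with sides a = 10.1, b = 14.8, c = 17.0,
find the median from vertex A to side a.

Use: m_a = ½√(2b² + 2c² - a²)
m_a = ½√(2·14.8² + 2·17.0² - 10.1²)
m_a = ½√(438.08 + 578 - 102.01) = ½√914.07 = 15.12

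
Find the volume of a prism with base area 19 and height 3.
Volume = base area * height
Volume = 19 * 3
Volume = 57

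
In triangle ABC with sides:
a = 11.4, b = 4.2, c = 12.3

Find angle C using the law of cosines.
cos(C) = (a² + b² - c²)/(2ab)
cos(C) = (11.4² + 4.2² - 12.3²)/(2·11.4·4.2) = -3.69/95.76 = -0.038534
C = arccos(-0.038534) = 92.21°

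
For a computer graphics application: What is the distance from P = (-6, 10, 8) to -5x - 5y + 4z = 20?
d = |(-5)(-6) + (-5)(10) + 4(8) - (20)| / √((-5)² + (-5)² + 4²) = 8/√66 = 0.9847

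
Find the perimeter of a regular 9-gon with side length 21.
Perimeter = number of sides * side length
Perimeter = 9 * 21
Perimeter = 189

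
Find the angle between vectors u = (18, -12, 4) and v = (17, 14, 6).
u·v = 162, |u|² = 484, |v|² = 521
cos θ = 162/√252164 ≈ 0.3226
θ ≈ 71.18°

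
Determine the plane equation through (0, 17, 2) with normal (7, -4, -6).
d = n·P = (7)(0) + (-4)(17) + (-6)(2) = -80
Plane: 7x - 4y - 6z = -80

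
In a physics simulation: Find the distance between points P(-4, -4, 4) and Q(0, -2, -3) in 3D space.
d = √[(4)² + (2)² + (-7)²] = √69 = 8.307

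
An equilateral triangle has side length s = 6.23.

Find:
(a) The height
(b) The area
(a) Height h = s·√3/2 = 6.23·√3/2 = 5.395
(b) Area = (√3/4)·s² = (√3/4)·6.23² = (√3/4)·38.8129 = 16.81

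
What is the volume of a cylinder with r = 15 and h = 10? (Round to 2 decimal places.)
Volume = pi * r² * h
Volume = pi * 15² * 10
Volume = pi * 225 * 10
Volume = pi * 2250
Volume = 7068.58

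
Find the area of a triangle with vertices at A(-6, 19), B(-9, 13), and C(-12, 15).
Using the coordinate formula: Area = (1/2)|x₁(y₂-y₃) + x₂(y₃-y₁) + x₃(y₁-y₂)|
Area = (1/2)|(-6)(13-15) + (-9)(15-19) + (-12)(19-13)|
Area = (1/2)|(-6)*(-2) + (-9)*(-4) + (-12)*6|
Area = (1/2)|12 + 36 + (-72)|
Area = (1/2)*24 = 12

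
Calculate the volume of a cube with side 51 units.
Volume = s³
Volume = 51³
Volume = 132651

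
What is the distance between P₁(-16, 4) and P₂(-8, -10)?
Using the distance formula: d = sqrt((x₂-x₁)² + (y₂-y₁)²)
dx = (-8) - (-16) = 8
dy = (-10) - 4 = -14
d = sqrt(8² + (-14)²) = sqrt(64 + 196) = sqrt(260) = 16.12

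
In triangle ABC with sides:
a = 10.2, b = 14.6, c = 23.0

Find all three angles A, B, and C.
By the law of cosines:
cos(A) = (b² + c² - a²)/(2bc) = 0.950149  →  A = 18.17°
cos(B) = (a² + c² - b²)/(2ac) = 0.894885  →  B = 26.51°
cos(C) = (a² + b² - c²)/(2ab) = -0.711120  →  C = 135.3°
Check: A + B + C = 180.0° ✓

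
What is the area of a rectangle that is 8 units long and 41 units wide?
Area = length * width
Area = 8 * 41
Area = 328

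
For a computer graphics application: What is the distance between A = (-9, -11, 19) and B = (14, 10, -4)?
d = √[(23)² + (21)² + (-23)²] = √1499 = 38.72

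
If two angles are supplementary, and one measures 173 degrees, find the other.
Supplementary angles sum to 180 degrees.
Other angle = 180 - 173
Other angle = 7 degrees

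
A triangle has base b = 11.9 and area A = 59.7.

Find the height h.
A = ½bh  →  h = 2A/b
h = 2·59.7/11.9 = 10.03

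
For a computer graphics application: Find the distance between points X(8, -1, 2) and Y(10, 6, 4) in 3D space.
d = √[(2)² + (7)² + (2)²] = √57 = 7.55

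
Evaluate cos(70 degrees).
cos(70 degrees) = 0.342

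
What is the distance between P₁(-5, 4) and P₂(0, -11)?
Using the distance formula: d = sqrt((x₂-x₁)² + (y₂-y₁)²)
dx = 0 - (-5) = 5
dy = (-11) - 4 = -15
d = sqrt(5² + (-15)²) = sqrt(25 + 225) = sqrt(250) = 15.81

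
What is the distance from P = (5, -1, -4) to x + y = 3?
d = |1(5) + 1(-1) + 0(-4) - (3)| / √(1² + 1² + 0²) = 1/√2 = 0.7071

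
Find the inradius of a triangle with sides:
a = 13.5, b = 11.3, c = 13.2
s = (a+b+c)/2 = (13.5+11.3+13.2)/2 = 19
Area = √(s(s-a)(s-b)(s-c)) = √(19·5.5·7.7·5.8) = 68.3152
r = Area/s = 68.3152/19 = 3.596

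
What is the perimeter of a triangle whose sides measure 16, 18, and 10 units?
Perimeter = sum of all sides
Perimeter = 16 + 18 + 10
Perimeter = 44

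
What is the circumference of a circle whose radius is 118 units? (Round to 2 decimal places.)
Circumference = 2 * pi * r
Circumference = 2 * pi * 118
Circumference = 741.42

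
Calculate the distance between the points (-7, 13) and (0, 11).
Using the distance formula: d = sqrt((x₂-x₁)² + (y₂-y₁)²)
dx = 0 - (-7) = 7
dy = 11 - 13 = -2
d = sqrt(7² + (-2)²) = sqrt(49 + 4) = sqrt(53) = 7.28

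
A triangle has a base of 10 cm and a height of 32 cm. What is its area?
Area = (1/2) * base * height
Area = (1/2) * 10 * 32
Area = 160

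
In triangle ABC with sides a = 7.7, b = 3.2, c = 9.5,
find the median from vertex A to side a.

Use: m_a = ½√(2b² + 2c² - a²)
m_a = ½√(2·3.2² + 2·9.5² - 7.7²)
m_a = ½√(20.48 + 180.5 - 59.29) = ½√141.69 = 5.952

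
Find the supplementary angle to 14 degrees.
Supplementary angles sum to 180 degrees.
Other angle = 180 - 14
Other angle = 166 degrees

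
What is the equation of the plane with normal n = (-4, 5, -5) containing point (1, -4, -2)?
d = n·P = (-4)(1) + (5)(-4) + (-5)(-2) = -14
Plane: -4x + 5y - 5z = -14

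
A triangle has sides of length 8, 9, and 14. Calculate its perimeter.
Perimeter = sum of all sides
Perimeter = 8 + 9 + 14
Perimeter = 31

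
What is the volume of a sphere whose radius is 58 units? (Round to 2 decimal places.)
Volume = (4/3) * pi * r³
Volume = (4/3) * pi * 58³
Volume = (4/3) * pi * 195112
Volume = 817283.23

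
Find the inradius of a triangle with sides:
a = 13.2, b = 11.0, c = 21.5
s = (a+b+c)/2 = (13.2+11.0+21.5)/2 = 22.85
Area = √(s(s-a)(s-b)(s-c)) = √(22.85·9.65·11.85·1.35) = 59.3927
r = Area/s = 59.3927/22.85 = 2.599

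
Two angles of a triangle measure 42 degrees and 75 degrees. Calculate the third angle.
Sum of angles in a triangle = 180 degrees
Third angle = 180 - 42 - 75
Third angle = 63 degrees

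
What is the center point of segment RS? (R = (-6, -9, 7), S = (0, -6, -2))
Midpoint = ((-6+0)/2, (-9-6)/2, (7-2)/2) = (-3, -7.5, 2.5)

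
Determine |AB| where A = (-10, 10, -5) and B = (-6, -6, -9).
d = √[(4)² + (-16)² + (-4)²] = √288 = 16.97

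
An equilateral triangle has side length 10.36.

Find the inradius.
For an equilateral triangle, r = s/(2√3) where s is the side.
r = 10.36/(2√3) = 10.36/3.464102 = 2.991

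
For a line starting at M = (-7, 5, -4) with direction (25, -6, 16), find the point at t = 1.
P(1) = (-7 + 25(1), 5 + (-6)(1), -4 + 16(1)) = (18, -1, 12)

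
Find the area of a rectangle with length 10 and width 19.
Area = length * width
Area = 10 * 19
Area = 190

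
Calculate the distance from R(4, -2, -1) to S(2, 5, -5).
d = √[(-2)² + (7)² + (-4)²] = √69 = 8.307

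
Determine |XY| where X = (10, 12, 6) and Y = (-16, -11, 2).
d = √[(-26)² + (-23)² + (-4)²] = √1221 = 34.94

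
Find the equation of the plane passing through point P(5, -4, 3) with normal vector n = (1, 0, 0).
d = n·P = (1)(5) + (0)(-4) + (0)(3) = 5
Plane: x = 5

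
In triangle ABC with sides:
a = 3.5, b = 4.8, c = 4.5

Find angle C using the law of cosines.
cos(C) = (a² + b² - c²)/(2ab)
cos(C) = (3.5² + 4.8² - 4.5²)/(2·3.5·4.8) = 15.04/33.6 = 0.447619
C = arccos(0.447619) = 63.41°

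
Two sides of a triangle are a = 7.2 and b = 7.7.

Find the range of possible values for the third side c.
By the triangle inequality: |a - b| < c < a + b
|7.2 - 7.7| < c < 7.2 + 7.7
0.5 < c < 14.9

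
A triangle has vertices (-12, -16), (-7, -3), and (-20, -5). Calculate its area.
Using the coordinate formula: Area = (1/2)|x₁(y₂-y₃) + x₂(y₃-y₁) + x₃(y₁-y₂)|
Area = (1/2)|(-12)((-3)-(-5)) + (-7)((-5)-(-16)) + (-20)((-16)-(-3))|
Area = (1/2)|(-12)*2 + (-7)*11 + (-20)*(-13)|
Area = (1/2)|(-24) + (-77) + 260|
Area = (1/2)*159 = 79.50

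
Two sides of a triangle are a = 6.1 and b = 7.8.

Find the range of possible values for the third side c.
By the triangle inequality: |a - b| < c < a + b
|6.1 - 7.8| < c < 6.1 + 7.8
1.7 < c < 13.9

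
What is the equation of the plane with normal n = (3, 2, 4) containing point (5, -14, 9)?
d = n·P = (3)(5) + (2)(-14) + (4)(9) = 23
Plane: 3x + 2y + 4z = 23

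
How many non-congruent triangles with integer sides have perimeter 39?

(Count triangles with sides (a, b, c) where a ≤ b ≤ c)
With a ≤ b ≤ c and a + b + c = 39, the triangle inequality a + b > c gives c < 39/2, so c ≤ 19.
Iterate a from 1 to ⌊p/3⌋ = 13; for each a, b ranges from a to ⌊(p−a)/2⌋ with c = p − a − b, keeping only c ≥ b.
Triples: (1, 19, 19), (2, 18, 19), (3, 17, 19), …
Count = 37 triangles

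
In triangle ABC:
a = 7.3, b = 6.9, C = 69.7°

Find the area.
Using A = ½ab·sin(C):
A = ½·7.3·6.9·sin(69.7°) = ½·50.37·0.937889 = 23.62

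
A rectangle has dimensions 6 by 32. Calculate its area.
Area = length * width
Area = 6 * 32
Area = 192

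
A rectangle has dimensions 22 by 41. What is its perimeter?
Perimeter = 2 * (length + width)
Perimeter = 2 * (22 + 41)
Perimeter = 2 * 63
Perimeter = 126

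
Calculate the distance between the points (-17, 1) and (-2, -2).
Using the distance formula: d = sqrt((x₂-x₁)² + (y₂-y₁)²)
dx = (-2) - (-17) = 15
dy = (-2) - 1 = -3
d = sqrt(15² + (-3)²) = sqrt(225 + 9) = sqrt(234) = 15.30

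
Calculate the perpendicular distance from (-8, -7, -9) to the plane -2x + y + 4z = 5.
d = |(-2)(-8) + 1(-7) + 4(-9) - (5)| / √((-2)² + 1² + 4²) = 32/√21 = 6.983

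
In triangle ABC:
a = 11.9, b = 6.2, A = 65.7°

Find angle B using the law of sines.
sin(B)/b = sin(A)/a
sin(B) = b·sin(A)/a = 6.2·sin(65.7°)/11.9 = 0.474849
B = arcsin(0.474849) = 28.35°  (b ≤ a, so B ≤ A and the acute solution is unique)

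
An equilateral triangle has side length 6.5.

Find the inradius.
For an equilateral triangle, r = s/(2√3) where s is the side.
r = 6.5/(2√3) = 6.5/3.464102 = 1.876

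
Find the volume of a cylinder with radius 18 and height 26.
Volume = pi * r² * h
Volume = pi * 18² * 26
Volume = pi * 324 * 26
Volume = pi * 8424
Volume = 26464.78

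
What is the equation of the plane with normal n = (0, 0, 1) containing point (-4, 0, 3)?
d = n·P = (0)(-4) + (0)(0) + (1)(3) = 3
Plane: z = 3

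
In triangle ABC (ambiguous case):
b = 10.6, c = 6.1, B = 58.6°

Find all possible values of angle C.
sin(C)/c = sin(B)/b  →  sin(C) = c·sin(B)/b = 6.1·sin(58.6°)/10.6 = 0.491194
C₁ = arcsin(0.491194) = 29.42°,  C₂ = 180° - C₁ = 150.58°
Check C₂: A = 180° - 58.6° - 150.58° = -29.18° ≤ 0, rejected
C = 29.42° (one solution)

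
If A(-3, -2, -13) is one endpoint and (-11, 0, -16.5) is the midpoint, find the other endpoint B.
B = (2×(-11) - (-3), 2×0 - (-2), 2×(-16.5) - (-13)) = (-19, 2, -20)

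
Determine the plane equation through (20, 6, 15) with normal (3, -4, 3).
d = n·P = (3)(20) + (-4)(6) + (3)(15) = 81
Plane: 3x - 4y + 3z = 81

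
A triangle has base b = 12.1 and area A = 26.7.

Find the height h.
A = ½bh  →  h = 2A/b
h = 2·26.7/12.1 = 4.413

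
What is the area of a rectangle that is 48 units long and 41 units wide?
Area = length * width
Area = 48 * 41
Area = 1968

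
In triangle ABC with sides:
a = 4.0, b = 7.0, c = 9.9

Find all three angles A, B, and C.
By the law of cosines:
cos(A) = (b² + c² - a²)/(2bc) = 0.945238  →  A = 19.05°
cos(B) = (a² + c² - b²)/(2ac) = 0.820833  →  B = 34.83°
cos(C) = (a² + b² - c²)/(2ab) = -0.589464  →  C = 126.1°
Check: A + B + C = 180.0° ✓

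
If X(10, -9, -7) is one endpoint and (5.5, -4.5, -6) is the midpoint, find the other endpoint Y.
Y = (2×5.5 - 10, 2×(-4.5) - (-9), 2×(-6) - (-7)) = (1, 0, -5)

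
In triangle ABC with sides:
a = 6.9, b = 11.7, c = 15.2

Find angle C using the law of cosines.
cos(C) = (a² + b² - c²)/(2ab)
cos(C) = (6.9² + 11.7² - 15.2²)/(2·6.9·11.7) = -46.54/161.46 = -0.288245
C = arccos(-0.288245) = 106.8°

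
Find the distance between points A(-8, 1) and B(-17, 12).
Using the distance formula: d = sqrt((x₂-x₁)² + (y₂-y₁)²)
dx = (-17) - (-8) = -9
dy = 12 - 1 = 11
d = sqrt((-9)² + 11²) = sqrt(81 + 121) = sqrt(202) = 14.21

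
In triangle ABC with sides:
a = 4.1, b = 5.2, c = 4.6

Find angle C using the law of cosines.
cos(C) = (a² + b² - c²)/(2ab)
cos(C) = (4.1² + 5.2² - 4.6²)/(2·4.1·5.2) = 22.69/42.64 = 0.532129
C = arccos(0.532129) = 57.85°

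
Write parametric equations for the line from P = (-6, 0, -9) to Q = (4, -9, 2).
Direction vector d = Q - P = (10, -9, 11)
x = -6 + 10t, y = 0 - 9t, z = -9 + 11t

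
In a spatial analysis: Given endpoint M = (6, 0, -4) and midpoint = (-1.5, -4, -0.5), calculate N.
N = (2×(-1.5) - 6, 2×(-4) - 0, 2×(-0.5) - (-4)) = (-9, -8, 3)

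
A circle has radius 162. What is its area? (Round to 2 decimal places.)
Area = pi * r²
Area = pi * 162²
Area = pi * 26244
Area = 82447.96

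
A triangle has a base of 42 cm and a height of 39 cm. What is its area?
Area = (1/2) * base * height
Area = (1/2) * 42 * 39
Area = 819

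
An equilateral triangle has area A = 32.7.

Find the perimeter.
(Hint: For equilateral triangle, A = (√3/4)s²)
A = (√3/4)s²  →  s² = 4A/√3 = 4·32.7/√3 = 75.5174
s = 8.69008
Perimeter = 3s = 26.07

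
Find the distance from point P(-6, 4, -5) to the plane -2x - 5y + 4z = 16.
d = |(-2)(-6) + (-5)(4) + 4(-5) - (16)| / √((-2)² + (-5)² + 4²) = 44/√45 = 6.559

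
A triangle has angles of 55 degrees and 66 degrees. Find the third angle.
Sum of angles in a triangle = 180 degrees
Third angle = 180 - 55 - 66
Third angle = 59 degrees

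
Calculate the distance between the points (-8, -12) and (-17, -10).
Using the distance formula: d = sqrt((x₂-x₁)² + (y₂-y₁)²)
dx = (-17) - (-8) = -9
dy = (-10) - (-12) = 2
d = sqrt((-9)² + 2²) = sqrt(81 + 4) = sqrt(85) = 9.22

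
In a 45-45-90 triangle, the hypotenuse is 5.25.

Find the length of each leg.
In a 45-45-90 triangle, hypotenuse = leg·√2  →  leg = hypotenuse/√2
leg = 5.25/√2 = 3.712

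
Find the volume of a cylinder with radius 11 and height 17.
Volume = pi * r² * h
Volume = pi * 11² * 17
Volume = pi * 121 * 17
Volume = pi * 2057
Volume = 6462.26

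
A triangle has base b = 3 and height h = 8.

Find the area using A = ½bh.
A = ½·3·8 = 12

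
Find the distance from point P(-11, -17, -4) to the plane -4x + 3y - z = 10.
d = |(-4)(-11) + 3(-17) + (-1)(-4) - (10)| / √((-4)² + 3² + (-1)²) = 13/√26 = 2.55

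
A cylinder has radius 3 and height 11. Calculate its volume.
Volume = pi * r² * h
Volume = pi * 3² * 11
Volume = pi * 9 * 11
Volume = pi * 99
Volume = 311.02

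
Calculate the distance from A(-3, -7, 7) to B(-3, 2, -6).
d = √[(0)² + (9)² + (-13)²] = √250 = 15.81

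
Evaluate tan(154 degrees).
tan(154 degrees) = -0.4877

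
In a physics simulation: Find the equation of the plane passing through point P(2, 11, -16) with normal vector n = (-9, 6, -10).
d = n·P = (-9)(2) + (6)(11) + (-10)(-16) = 208
Plane: -9x + 6y - 10z = 208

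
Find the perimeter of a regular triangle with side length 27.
Perimeter = number of sides * side length
Perimeter = 3 * 27
Perimeter = 81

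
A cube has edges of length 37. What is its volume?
Volume = s³
Volume = 37³
Volume = 50653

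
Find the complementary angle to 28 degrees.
Complementary angles sum to 90 degrees.
Other angle = 90 - 28
Other angle = 62 degrees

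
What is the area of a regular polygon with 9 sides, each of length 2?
For a regular 9-gon with side length s = 2:
Apothem a = s / (2*tan(pi/9)) = 2 / (2*tan(pi/9)) ≈ 2.7475
Perimeter P = 9 * 2 = 18
Area = (1/2) * P * a = (1/2) * 18 * 2.7475 = 24.73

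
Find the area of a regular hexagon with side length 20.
For a regular 6-gon with side length s = 20:
Apothem a = s / (2*tan(pi/6)) = 20 / (2*tan(pi/6)) ≈ 17.3205
Perimeter P = 6 * 20 = 120
Area = (1/2) * P * a = (1/2) * 120 * 17.3205 = 1039.23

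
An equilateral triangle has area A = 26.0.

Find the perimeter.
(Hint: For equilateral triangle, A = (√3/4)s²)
A = (√3/4)s²  →  s² = 4A/√3 = 4·26.0/√3 = 60.0444
s = 7.74883
Perimeter = 3s = 23.25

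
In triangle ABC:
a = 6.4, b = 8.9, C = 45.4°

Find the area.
Using A = ½ab·sin(C):
A = ½·6.4·8.9·sin(45.4°) = ½·56.96·0.712026 = 20.28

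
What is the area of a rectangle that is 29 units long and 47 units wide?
Area = length * width
Area = 29 * 47
Area = 1363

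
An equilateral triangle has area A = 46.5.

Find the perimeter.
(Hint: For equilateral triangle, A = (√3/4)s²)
A = (√3/4)s²  →  s² = 4A/√3 = 4·46.5/√3 = 107.387
s = 10.3628
Perimeter = 3s = 31.09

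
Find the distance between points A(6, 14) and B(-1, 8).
Using the distance formula: d = sqrt((x₂-x₁)² + (y₂-y₁)²)
dx = (-1) - 6 = -7
dy = 8 - 14 = -6
d = sqrt((-7)² + (-6)²) = sqrt(49 + 36) = sqrt(85) = 9.22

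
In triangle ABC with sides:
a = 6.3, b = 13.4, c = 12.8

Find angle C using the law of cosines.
cos(C) = (a² + b² - c²)/(2ab)
cos(C) = (6.3² + 13.4² - 12.8²)/(2·6.3·13.4) = 55.41/168.84 = 0.328181
C = arccos(0.328181) = 70.84°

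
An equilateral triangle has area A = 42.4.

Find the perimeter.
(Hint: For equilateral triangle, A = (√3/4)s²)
A = (√3/4)s²  →  s² = 4A/√3 = 4·42.4/√3 = 97.9186
s = 9.89538
Perimeter = 3s = 29.69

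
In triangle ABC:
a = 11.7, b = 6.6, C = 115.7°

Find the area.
Using A = ½ab·sin(C):
A = ½·11.7·6.6·sin(115.7°) = ½·77.22·0.901077 = 34.79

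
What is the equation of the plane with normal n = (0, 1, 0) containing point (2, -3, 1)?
d = n·P = (0)(2) + (1)(-3) + (0)(1) = -3
Plane: y = -3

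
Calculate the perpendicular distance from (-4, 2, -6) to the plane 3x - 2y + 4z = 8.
d = |3(-4) + (-2)(2) + 4(-6) - (8)| / √(3² + (-2)² + 4²) = 48/√29 = 8.913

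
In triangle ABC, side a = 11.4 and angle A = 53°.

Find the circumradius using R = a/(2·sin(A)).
R = a/(2·sin(A)) = 11.4/(2·sin(53°))
R = 11.4/(2·0.798636) = 11.4/1.597271 = 7.137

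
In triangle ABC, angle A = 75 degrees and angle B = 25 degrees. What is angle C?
Sum of angles in a triangle = 180 degrees
Third angle = 180 - 75 - 25
Third angle = 80 degrees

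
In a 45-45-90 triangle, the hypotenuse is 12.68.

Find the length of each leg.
In a 45-45-90 triangle, hypotenuse = leg·√2  →  leg = hypotenuse/√2
leg = 12.68/√2 = 8.966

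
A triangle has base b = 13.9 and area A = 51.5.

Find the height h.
A = ½bh  →  h = 2A/b
h = 2·51.5/13.9 = 7.41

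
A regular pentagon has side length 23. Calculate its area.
For a regular 5-gon with side length s = 23:
Apothem a = s / (2*tan(pi/5)) = 23 / (2*tan(pi/5)) ≈ 15.8284
Perimeter P = 5 * 23 = 115
Area = (1/2) * P * a = (1/2) * 115 * 15.8284 = 910.13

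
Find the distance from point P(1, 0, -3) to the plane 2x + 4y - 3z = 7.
d = |2(1) + 4(0) + (-3)(-3) - (7)| / √(2² + 4² + (-3)²) = 4/√29 = 0.7428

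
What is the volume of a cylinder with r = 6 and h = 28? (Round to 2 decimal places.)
Volume = pi * r² * h
Volume = pi * 6² * 28
Volume = pi * 36 * 28
Volume = pi * 1008
Volume = 3166.73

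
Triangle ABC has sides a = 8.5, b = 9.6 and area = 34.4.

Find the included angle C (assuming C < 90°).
Area = ½ab·sin(C)  →  sin(C) = 2·Area/(ab)
sin(C) = 2·34.4/(8.5·9.6) = 0.843137
C = arcsin(0.843137) = 57.47°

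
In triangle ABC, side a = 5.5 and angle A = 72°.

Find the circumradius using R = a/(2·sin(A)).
R = a/(2·sin(A)) = 5.5/(2·sin(72°))
R = 5.5/(2·0.951057) = 5.5/1.902113 = 2.892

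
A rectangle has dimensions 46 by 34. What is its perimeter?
Perimeter = 2 * (length + width)
Perimeter = 2 * (46 + 34)
Perimeter = 2 * 80
Perimeter = 160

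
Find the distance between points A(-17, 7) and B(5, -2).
Using the distance formula: d = sqrt((x₂-x₁)² + (y₂-y₁)²)
dx = 5 - (-17) = 22
dy = (-2) - 7 = -9
d = sqrt(22² + (-9)²) = sqrt(484 + 81) = sqrt(565) = 23.77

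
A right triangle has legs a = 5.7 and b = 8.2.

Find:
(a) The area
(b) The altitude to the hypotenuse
(a) Area = ½ab = ½·5.7·8.2 = 23.37
(b) Hypotenuse c = √(5.7² + 8.2²) = √99.73 = 9.98649
    Area = ½·c·h_c  →  h_c = 2·Area/c = 2·23.37/9.98649 = 4.68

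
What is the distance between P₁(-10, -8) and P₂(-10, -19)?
Using the distance formula: d = sqrt((x₂-x₁)² + (y₂-y₁)²)
dx = (-10) - (-10) = 0
dy = (-19) - (-8) = -11
d = sqrt(0² + (-11)²) = sqrt(0 + 121) = sqrt(121) = 11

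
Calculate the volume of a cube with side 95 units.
Volume = s³
Volume = 95³
Volume = 857375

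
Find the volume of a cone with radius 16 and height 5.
Volume = (1/3) * pi * r² * h
Volume = (1/3) * pi * 16² * 5
Volume = (1/3) * pi * 256 * 5
Volume = (1/3) * pi * 1280
Volume = 1340.41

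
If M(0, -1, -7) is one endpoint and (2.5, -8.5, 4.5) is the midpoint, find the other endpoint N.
N = (2×2.5 - 0, 2×(-8.5) - (-1), 2×4.5 - (-7)) = (5, -16, 16)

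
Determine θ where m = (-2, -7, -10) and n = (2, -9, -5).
m·n = 109, |m|² = 153, |n|² = 110
cos θ = 109/√16830 ≈ 0.8402
θ ≈ 32.84°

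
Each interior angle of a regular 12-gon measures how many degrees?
Interior angle of a regular n-gon = (n-2)*180/n
Interior angle = (12-2)*180/12
Interior angle = 10*180/12
Interior angle = 1800/12
Interior angle = 150 degrees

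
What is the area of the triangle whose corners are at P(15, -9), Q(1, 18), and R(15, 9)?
Using the coordinate formula: Area = (1/2)|x₁(y₂-y₃) + x₂(y₃-y₁) + x₃(y₁-y₂)|
Area = (1/2)|15(18-9) + 1(9-(-9)) + 15((-9)-18)|
Area = (1/2)|15*9 + 1*18 + 15*(-27)|
Area = (1/2)|135 + 18 + (-405)|
Area = (1/2)*252 = 126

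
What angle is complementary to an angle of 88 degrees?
Complementary angles sum to 90 degrees.
Other angle = 90 - 88
Other angle = 2 degrees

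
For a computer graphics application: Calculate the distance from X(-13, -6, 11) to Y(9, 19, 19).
d = √[(22)² + (25)² + (8)²] = √1173 = 34.25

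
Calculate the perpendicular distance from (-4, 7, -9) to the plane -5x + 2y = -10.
d = |(-5)(-4) + 2(7) + 0(-9) - (-10)| / √((-5)² + 2² + 0²) = 44/√29 = 8.171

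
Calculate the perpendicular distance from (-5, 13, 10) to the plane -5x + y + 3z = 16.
d = |(-5)(-5) + 1(13) + 3(10) - (16)| / √((-5)² + 1² + 3²) = 52/√35 = 8.79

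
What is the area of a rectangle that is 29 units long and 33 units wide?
Area = length * width
Area = 29 * 33
Area = 957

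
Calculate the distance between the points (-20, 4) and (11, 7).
Using the distance formula: d = sqrt((x₂-x₁)² + (y₂-y₁)²)
dx = 11 - (-20) = 31
dy = 7 - 4 = 3
d = sqrt(31² + 3²) = sqrt(961 + 9) = sqrt(970) = 31.14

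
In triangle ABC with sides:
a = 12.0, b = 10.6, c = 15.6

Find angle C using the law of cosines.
cos(C) = (a² + b² - c²)/(2ab)
cos(C) = (12.0² + 10.6² - 15.6²)/(2·12.0·10.6) = 13/254.4 = 0.051101
C = arccos(0.051101) = 87.07°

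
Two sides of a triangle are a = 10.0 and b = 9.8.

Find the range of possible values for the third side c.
By the triangle inequality: |a - b| < c < a + b
|10.0 - 9.8| < c < 10.0 + 9.8
0.2 < c < 19.8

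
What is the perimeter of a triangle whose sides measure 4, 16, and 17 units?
Perimeter = sum of all sides
Perimeter = 4 + 16 + 17
Perimeter = 37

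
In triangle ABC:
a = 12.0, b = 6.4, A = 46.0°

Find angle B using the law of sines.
sin(B)/b = sin(A)/a
sin(B) = b·sin(A)/a = 6.4·sin(46.0°)/12.0 = 0.383648
B = arcsin(0.383648) = 22.56°  (b ≤ a, so B ≤ A and the acute solution is unique)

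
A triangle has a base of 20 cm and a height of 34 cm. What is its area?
Area = (1/2) * base * height
Area = (1/2) * 20 * 34
Area = 340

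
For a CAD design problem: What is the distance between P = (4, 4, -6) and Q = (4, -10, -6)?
d = √[(0)² + (-14)² + (0)²] = √196 = 14.0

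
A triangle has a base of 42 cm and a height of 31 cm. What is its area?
Area = (1/2) * base * height
Area = (1/2) * 42 * 31
Area = 651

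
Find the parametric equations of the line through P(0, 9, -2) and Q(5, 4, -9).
Direction vector d = Q - P = (5, -5, -7)
x = 0 + 5t, y = 9 - 5t, z = -2 - 7t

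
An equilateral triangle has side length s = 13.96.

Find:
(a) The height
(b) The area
(a) Height h = s·√3/2 = 13.96·√3/2 = 12.09
(b) Area = (√3/4)·s² = (√3/4)·13.96² = (√3/4)·194.882 = 84.39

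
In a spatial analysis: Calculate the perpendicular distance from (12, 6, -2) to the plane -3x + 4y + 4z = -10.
d = |(-3)(12) + 4(6) + 4(-2) - (-10)| / √((-3)² + 4² + 4²) = 10/√41 = 1.562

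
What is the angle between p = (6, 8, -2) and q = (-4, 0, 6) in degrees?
p·q = -36, |p|² = 104, |q|² = 52
cos θ = -36/√5408 ≈ -0.4895
θ ≈ 119.3°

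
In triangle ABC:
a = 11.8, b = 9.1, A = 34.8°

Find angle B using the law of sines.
sin(B)/b = sin(A)/a
sin(B) = b·sin(A)/a = 9.1·sin(34.8°)/11.8 = 0.440127
B = arcsin(0.440127) = 26.11°  (b ≤ a, so B ≤ A and the acute solution is unique)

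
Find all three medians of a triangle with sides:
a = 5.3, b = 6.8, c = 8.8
Using m_x = ½√(2y² + 2z² - x²):
m_a = ½√(2·6.8² + 2·8.8² - 5.3²) = ½√219.27 = 7.404
m_b = ½√(2·5.3² + 2·8.8² - 6.8²) = ½√164.82 = 6.419
m_c = ½√(2·5.3² + 2·6.8² - 8.8²) = ½√71.22 = 4.22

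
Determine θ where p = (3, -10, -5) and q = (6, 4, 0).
p·q = -22, |p|² = 134, |q|² = 52
cos θ = -22/√6968 ≈ -0.2636
θ ≈ 105.3°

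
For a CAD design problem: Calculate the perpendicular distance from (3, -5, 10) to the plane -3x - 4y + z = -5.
d = |(-3)(3) + (-4)(-5) + 1(10) - (-5)| / √((-3)² + (-4)² + 1²) = 26/√26 = 5.099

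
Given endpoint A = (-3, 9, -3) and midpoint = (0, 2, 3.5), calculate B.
B = (2×0 - (-3), 2×2 - 9, 2×3.5 - (-3)) = (3, -5, 10)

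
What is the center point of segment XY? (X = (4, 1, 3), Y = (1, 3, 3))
Midpoint = ((4+1)/2, (1+3)/2, (3+3)/2) = (2.5, 2, 3)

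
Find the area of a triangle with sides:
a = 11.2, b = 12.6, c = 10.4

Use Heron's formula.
s = (a+b+c)/2 = (11.2+12.6+10.4)/2 = 17.1
A = √(s(s-a)(s-b)(s-c)) = √(17.1·5.9·4.5·6.7)
A = √3041.83 = 55.15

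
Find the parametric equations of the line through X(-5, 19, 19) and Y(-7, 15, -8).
Direction vector d = Y - X = (-2, -4, -27)
x = -5 - 2t, y = 19 - 4t, z = 19 - 27t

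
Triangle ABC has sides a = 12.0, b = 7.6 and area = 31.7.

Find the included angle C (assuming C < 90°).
Area = ½ab·sin(C)  →  sin(C) = 2·Area/(ab)
sin(C) = 2·31.7/(12.0·7.6) = 0.695175
C = arcsin(0.695175) = 44.04°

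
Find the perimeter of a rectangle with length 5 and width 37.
Perimeter = 2 * (length + width)
Perimeter = 2 * (5 + 37)
Perimeter = 2 * 42
Perimeter = 84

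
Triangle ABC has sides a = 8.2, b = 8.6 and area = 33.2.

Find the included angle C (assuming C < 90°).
Area = ½ab·sin(C)  →  sin(C) = 2·Area/(ab)
sin(C) = 2·33.2/(8.2·8.6) = 0.941577
C = arcsin(0.941577) = 70.32°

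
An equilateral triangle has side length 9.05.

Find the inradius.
For an equilateral triangle, r = s/(2√3) where s is the side.
r = 9.05/(2√3) = 9.05/3.464102 = 2.613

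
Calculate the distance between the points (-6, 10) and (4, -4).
Using the distance formula: d = sqrt((x₂-x₁)² + (y₂-y₁)²)
dx = 4 - (-6) = 10
dy = (-4) - 10 = -14
d = sqrt(10² + (-14)²) = sqrt(100 + 196) = sqrt(296) = 17.20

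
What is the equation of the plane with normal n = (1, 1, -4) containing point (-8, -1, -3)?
d = n·P = (1)(-8) + (1)(-1) + (-4)(-3) = 3
Plane: x + y - 4z = 3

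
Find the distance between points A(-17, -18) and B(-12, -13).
Using the distance formula: d = sqrt((x₂-x₁)² + (y₂-y₁)²)
dx = (-12) - (-17) = 5
dy = (-13) - (-18) = 5
d = sqrt(5² + 5²) = sqrt(25 + 25) = sqrt(50) = 7.07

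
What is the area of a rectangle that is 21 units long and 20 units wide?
Area = length * width
Area = 21 * 20
Area = 420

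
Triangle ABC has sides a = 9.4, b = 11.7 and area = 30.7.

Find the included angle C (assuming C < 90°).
Area = ½ab·sin(C)  →  sin(C) = 2·Area/(ab)
sin(C) = 2·30.7/(9.4·11.7) = 0.558283
C = arcsin(0.558283) = 33.94°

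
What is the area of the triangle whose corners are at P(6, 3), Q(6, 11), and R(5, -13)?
Using the coordinate formula: Area = (1/2)|x₁(y₂-y₃) + x₂(y₃-y₁) + x₃(y₁-y₂)|
Area = (1/2)|6(11-(-13)) + 6((-13)-3) + 5(3-11)|
Area = (1/2)|6*24 + 6*(-16) + 5*(-8)|
Area = (1/2)|144 + (-96) + (-40)|
Area = (1/2)*8 = 4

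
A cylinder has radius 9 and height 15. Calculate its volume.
Volume = pi * r² * h
Volume = pi * 9² * 15
Volume = pi * 81 * 15
Volume = pi * 1215
Volume = 3817.04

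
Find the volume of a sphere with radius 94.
Volume = (4/3) * pi * r³
Volume = (4/3) * pi * 94³
Volume = (4/3) * pi * 830584
Volume = 3479142.12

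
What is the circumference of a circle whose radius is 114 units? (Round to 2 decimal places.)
Circumference = 2 * pi * r
Circumference = 2 * pi * 114
Circumference = 716.28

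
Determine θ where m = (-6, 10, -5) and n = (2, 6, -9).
m·n = 93, |m|² = 161, |n|² = 121
cos θ = 93/√19481 ≈ 0.6663
θ ≈ 48.22°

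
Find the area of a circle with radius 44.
Area = pi * r²
Area = pi * 44²
Area = pi * 1936
Area = 6082.12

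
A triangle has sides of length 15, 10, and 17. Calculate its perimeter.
Perimeter = sum of all sides
Perimeter = 15 + 10 + 17
Perimeter = 42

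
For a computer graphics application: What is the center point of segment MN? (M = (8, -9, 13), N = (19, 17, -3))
Midpoint = ((8+19)/2, (-9+17)/2, (13-3)/2) = (13.5, 4, 5)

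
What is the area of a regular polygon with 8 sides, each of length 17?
For a regular 8-gon with side length s = 17:
Apothem a = s / (2*tan(pi/8)) = 17 / (2*tan(pi/8)) ≈ 20.52082
Perimeter P = 8 * 17 = 136
Area = (1/2) * P * a = (1/2) * 136 * 20.52082 = 1395.42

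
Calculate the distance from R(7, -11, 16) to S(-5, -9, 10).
d = √[(-12)² + (2)² + (-6)²] = √184 = 13.56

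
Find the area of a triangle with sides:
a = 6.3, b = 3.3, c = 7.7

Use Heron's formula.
s = (a+b+c)/2 = (6.3+3.3+7.7)/2 = 8.65
A = √(s(s-a)(s-b)(s-c)) = √(8.65·2.35·5.35·0.95)
A = √103.315 = 10.16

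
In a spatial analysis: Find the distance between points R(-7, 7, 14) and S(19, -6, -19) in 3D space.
d = √[(26)² + (-13)² + (-33)²] = √1934 = 43.98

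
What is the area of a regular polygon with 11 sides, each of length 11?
For a regular 11-gon with side length s = 11:
Apothem a = s / (2*tan(pi/11)) = 11 / (2*tan(pi/11)) ≈ 18.7313
Perimeter P = 11 * 11 = 121
Area = (1/2) * P * a = (1/2) * 121 * 18.7313 = 1133.24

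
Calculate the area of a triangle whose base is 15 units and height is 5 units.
Area = (1/2) * base * height
Area = (1/2) * 15 * 5
Area = 37.50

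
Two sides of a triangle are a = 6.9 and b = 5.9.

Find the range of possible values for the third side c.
By the triangle inequality: |a - b| < c < a + b
|6.9 - 5.9| < c < 6.9 + 5.9
1 < c < 12.8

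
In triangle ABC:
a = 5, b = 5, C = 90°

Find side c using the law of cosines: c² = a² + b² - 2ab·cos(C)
c² = 5² + 5² - 2·5·5·cos(90°)
c² = 25 + 25 - 50·0.0000 = 50
c = √50 = 7.071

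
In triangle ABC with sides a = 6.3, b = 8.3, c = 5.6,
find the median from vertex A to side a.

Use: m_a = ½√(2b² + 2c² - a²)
m_a = ½√(2·8.3² + 2·5.6² - 6.3²)
m_a = ½√(137.78 + 62.72 - 39.69) = ½√160.81 = 6.341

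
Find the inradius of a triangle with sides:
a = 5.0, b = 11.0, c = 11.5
s = (a+b+c)/2 = (5.0+11.0+11.5)/2 = 13.75
Area = √(s(s-a)(s-b)(s-c)) = √(13.75·8.75·2.75·2.25) = 27.2843
r = Area/s = 27.2843/13.75 = 1.984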